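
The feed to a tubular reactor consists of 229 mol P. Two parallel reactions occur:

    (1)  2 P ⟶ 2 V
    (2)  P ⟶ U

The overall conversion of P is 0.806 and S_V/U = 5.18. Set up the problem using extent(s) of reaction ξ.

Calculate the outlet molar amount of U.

Conversion of P: P consumed = 0.806 × 229 = 184.6 mol = 2ξ₁ + 1ξ₂.
Selectivity: 2ξ₁ / (1ξ₂) = 5.18 → ξ₁ = 2.59 ξ₂.
Substitute: (2·2.59 + 1) ξ₂ = 184.6 → ξ₂ = 29.87 mol, ξ₁ = 77.35 mol.
Outlet amounts (n = n₀ + Σ ν·ξ):
  P: 229 − 2(77.35) − 1(29.87) = 44.43
  V: 0 + 2(77.35) = 154.7
  U: 0 + 1(29.87) = 29.87

29.9 mol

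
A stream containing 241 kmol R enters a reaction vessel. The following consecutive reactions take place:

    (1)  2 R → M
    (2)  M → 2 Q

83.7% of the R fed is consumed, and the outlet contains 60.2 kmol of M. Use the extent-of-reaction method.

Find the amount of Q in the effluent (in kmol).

Conversion of R: R consumed = 2ξ₁ = 0.837 × 241 → ξ₁ = 100.9 kmol.
M balance: n_M = 0 + 1ξ₁ − 1ξ₂ = 60.2 → ξ₂ = (1·100.9 − 60.2)/1 = 40.66 kmol.
Outlet amounts (n = n₀ + Σ ν·ξ):
  R: 241 − 2(100.9) = 39.28
  M: 0 + 1(100.9) − 1(40.66) = 60.2
  Q: 0 + 2(40.66) = 81.32

81.3 kmol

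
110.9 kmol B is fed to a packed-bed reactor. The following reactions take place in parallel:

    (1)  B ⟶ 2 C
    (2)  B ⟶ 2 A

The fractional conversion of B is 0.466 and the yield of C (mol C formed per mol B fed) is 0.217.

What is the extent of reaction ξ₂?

Yield of C: 2ξ₁ / 110.9 = 0.217 → ξ₁ = 12.03 kmol.
Conversion of B: 1ξ₁ + 1ξ₂ = 0.466 × 110.9 = 51.68 → ξ₂ = 39.65 kmol.
Outlet amounts (n = n₀ + Σ ν·ξ):
  B: 110.9 − 1(12.03) − 1(39.65) = 59.22
  C: 0 + 2(12.03) = 24.07
  A: 0 + 2(39.65) = 79.29

ξ₂ = 39.6 kmol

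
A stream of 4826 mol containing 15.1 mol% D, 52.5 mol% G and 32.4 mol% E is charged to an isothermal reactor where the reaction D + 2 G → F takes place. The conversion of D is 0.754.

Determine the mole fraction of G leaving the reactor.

D reacted = 0.754 × 728.7 = 549.5 mol; ν_D = −1, so ξ = 549.5/1 = 549.5 mol.
Outlet amounts (n = n₀ + ν ξ):
  D: 728.7 − 1(549.5) = 179.3
  G: 2534 − 2(549.5) = 1435
  F: 0 + 1(549.5) = 549.5
  E: 1564 (inert)
Total out = 3727 mol; y_G = 1435 / 3727 = 0.3849.

0.385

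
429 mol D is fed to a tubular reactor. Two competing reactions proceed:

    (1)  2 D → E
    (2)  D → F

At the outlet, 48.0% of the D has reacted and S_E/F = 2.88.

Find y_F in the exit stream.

Conversion of D: D consumed = 0.48 × 429 = 205.9 mol = 2ξ₁ + 1ξ₂.
Selectivity: 1ξ₁ / (1ξ₂) = 2.88 → ξ₁ = 2.88 ξ₂.
Substitute: (2·2.88 + 1) ξ₂ = 205.9 → ξ₂ = 30.46 mol, ξ₁ = 87.73 mol.
Outlet amounts (n = n₀ + Σ ν·ξ):
  D: 429 − 2(87.73) − 1(30.46) = 223.1
  E: 0 + 1(87.73) = 87.73
  F: 0 + 1(30.46) = 30.46
Total out = 341.3 mol; y_F = 30.46 / 341.3 = 0.08926.

0.0893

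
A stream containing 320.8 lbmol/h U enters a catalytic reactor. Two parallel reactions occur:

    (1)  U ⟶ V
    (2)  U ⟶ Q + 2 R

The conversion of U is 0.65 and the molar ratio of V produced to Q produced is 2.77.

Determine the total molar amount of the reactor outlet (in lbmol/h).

Conversion of U: U consumed = 0.65 × 320.8 = 208.5 lbmol/h = 1ξ₁ + 1ξ₂.
Selectivity: 1ξ₁ / (1ξ₂) = 2.77 → ξ₁ = 2.77 ξ₂.
Substitute: (1·2.77 + 1) ξ₂ = 208.5 → ξ₂ = 55.31 lbmol/h, ξ₁ = 153.2 lbmol/h.
Outlet amounts (n = n₀ + Σ ν·ξ):
  U: 320.8 − 1(153.2) − 1(55.31) = 112.3
  V: 0 + 1(153.2) = 153.2
  Q: 0 + 1(55.31) = 55.31
  R: 0 + 2(55.31) = 110.6
Total out = 112.3 + 153.2 + 55.31 + 110.6 = 431.4 lbmol/h.

431 lbmol/h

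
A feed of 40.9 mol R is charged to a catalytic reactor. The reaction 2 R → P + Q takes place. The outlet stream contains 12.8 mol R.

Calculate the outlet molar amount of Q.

For R: n = n₀ − 2ξ → 12.8 = 40.9 − 2ξ, giving ξ = 14.05 mol.
Outlet amounts (n = n₀ + ν ξ):
  R: 40.9 − 2(14.05) = 12.8
  P: 0 + 1(14.05) = 14.05
  Q: 0 + 1(14.05) = 14.05

14 mol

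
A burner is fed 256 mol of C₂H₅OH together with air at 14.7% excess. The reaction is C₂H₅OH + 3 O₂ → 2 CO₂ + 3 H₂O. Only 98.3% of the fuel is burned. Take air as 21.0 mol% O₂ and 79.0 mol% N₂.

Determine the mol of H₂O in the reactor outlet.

755 mol

Stoichiometric O₂ = 3 × 256 = 768 mol; O₂ fed = 768 × 1.147 = 880.9 mol.
N₂ fed = 880.9 × 79/21 = 3314 mol.
Fuel reacted = 0.983 × 256 → ξ = 251.6 mol.
Outlet (n = n₀ + ν ξ):
  C₂H₅OH: 256 − 1(251.6) = 4.352
  O₂: 880.9 − 3(251.6) = 126
  N₂: 3314 (inert)
  CO₂: 0 + 2(251.6) = 503.3
  H₂O: 0 + 3(251.6) = 754.9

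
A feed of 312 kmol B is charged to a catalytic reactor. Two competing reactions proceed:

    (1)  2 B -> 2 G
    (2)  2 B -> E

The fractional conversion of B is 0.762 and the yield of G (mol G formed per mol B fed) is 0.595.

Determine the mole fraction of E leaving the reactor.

Yield of G: 2ξ₁ / 312 = 0.595 → ξ₁ = 92.82 kmol.
Conversion of B: 2ξ₁ + 2ξ₂ = 0.762 × 312 = 237.7 → ξ₂ = 26.05 kmol.
Outlet amounts (n = n₀ + Σ ν·ξ):
  B: 312 − 2(92.82) − 2(26.05) = 74.26
  G: 0 + 2(92.82) = 185.6
  E: 0 + 1(26.05) = 26.05
Total out = 285.9 kmol; y_E = 26.05 / 285.9 = 0.09111.

0.0911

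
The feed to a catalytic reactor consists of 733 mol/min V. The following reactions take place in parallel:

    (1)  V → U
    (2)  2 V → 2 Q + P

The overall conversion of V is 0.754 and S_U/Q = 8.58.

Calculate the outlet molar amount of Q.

57.7 mol/min

Conversion of V: V consumed = 0.754 × 733 = 552.7 mol/min = 1ξ₁ + 2ξ₂.
Selectivity: 1ξ₁ / (2ξ₂) = 8.58 → ξ₁ = 17.16 ξ₂.
Substitute: (1·17.16 + 2) ξ₂ = 552.7 → ξ₂ = 28.85 mol/min, ξ₁ = 495 mol/min.
Outlet amounts (n = n₀ + Σ ν·ξ):
  V: 733 − 1(495) − 2(28.85) = 180.3
  U: 0 + 1(495) = 495
  Q: 0 + 2(28.85) = 57.69
  P: 0 + 1(28.85) = 28.85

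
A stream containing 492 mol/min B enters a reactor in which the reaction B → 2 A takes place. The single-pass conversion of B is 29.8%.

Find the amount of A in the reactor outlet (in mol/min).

B reacted = 0.298 × 492 = 146.6 mol/min; ν_B = −1, so ξ = 146.6/1 = 146.6 mol/min.
Outlet amounts (n = n₀ + ν ξ):
  B: 492 − 1(146.6) = 345.4
  A: 0 + 2(146.6) = 293.2

293 mol/min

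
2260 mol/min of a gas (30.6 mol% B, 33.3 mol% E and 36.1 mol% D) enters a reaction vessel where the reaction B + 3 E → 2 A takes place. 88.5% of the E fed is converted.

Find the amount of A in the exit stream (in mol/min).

E reacted = 0.885 × 752.6 = 666 mol/min; ν_E = −3, so ξ = 666/3 = 222 mol/min.
Outlet amounts (n = n₀ + ν ξ):
  B: 691.6 − 1(222) = 469.5
  E: 752.6 − 3(222) = 86.55
  A: 0 + 2(222) = 444
  D: 815.9 (inert)

444 mol/min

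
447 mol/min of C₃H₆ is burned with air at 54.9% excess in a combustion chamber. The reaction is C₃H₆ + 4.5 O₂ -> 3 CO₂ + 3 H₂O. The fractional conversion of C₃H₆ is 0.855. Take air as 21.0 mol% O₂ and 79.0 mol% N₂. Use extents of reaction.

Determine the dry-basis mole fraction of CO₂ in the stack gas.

0.08

Stoichiometric O₂ = 4.5 × 447 = 2012 mol/min; O₂ fed = 2012 × 1.549 = 3116 mol/min.
N₂ fed = 3116 × 79/21 = 11720 mol/min.
Fuel reacted = 0.855 × 447 → ξ = 382.2 mol/min.
Outlet (n = n₀ + ν ξ):
  C₃H₆: 447 − 1(382.2) = 64.81
  O₂: 3116 − 4.5(382.2) = 1396
  N₂: 11720 (inert)
  CO₂: 0 + 3(382.2) = 1147
  H₂O: 0 + 3(382.2) = 1147
Dry total = 14330 mol/min; y_CO₂ (dry) = 1147 / 14330 = 0.08002.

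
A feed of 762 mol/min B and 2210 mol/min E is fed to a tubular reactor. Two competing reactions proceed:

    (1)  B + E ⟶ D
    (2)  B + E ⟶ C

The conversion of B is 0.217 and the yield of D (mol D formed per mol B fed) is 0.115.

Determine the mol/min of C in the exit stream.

77.7 mol/min

Yield of D: 1ξ₁ / 762 = 0.115 → ξ₁ = 87.63 mol/min.
Conversion of B: 1ξ₁ + 1ξ₂ = 0.217 × 762 = 165.4 → ξ₂ = 77.72 mol/min.
Outlet amounts (n = n₀ + Σ ν·ξ):
  B: 762 − 1(87.63) − 1(77.72) = 596.6
  E: 2210 − 1(87.63) − 1(77.72) = 2045
  D: 0 + 1(87.63) = 87.63
  C: 0 + 1(77.72) = 77.72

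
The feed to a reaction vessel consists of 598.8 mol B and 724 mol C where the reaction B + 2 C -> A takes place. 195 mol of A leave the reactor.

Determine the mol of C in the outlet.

For A: n = n₀ + 1ξ → 195 = 0 + 1ξ, giving ξ = 195 mol.
Outlet amounts (n = n₀ + ν ξ):
  B: 598.8 − 1(195) = 403.8
  C: 724 − 2(195) = 334
  A: 0 + 1(195) = 195

334 mol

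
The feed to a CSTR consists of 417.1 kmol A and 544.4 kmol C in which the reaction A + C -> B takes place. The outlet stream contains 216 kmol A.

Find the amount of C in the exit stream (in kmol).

For A: n = n₀ − 1ξ → 216 = 417.1 − 1ξ, giving ξ = 201.1 kmol.
Outlet amounts (n = n₀ + ν ξ):
  A: 417.1 − 1(201.1) = 216
  C: 544.4 − 1(201.1) = 343.3
  B: 0 + 1(201.1) = 201.1

343 kmol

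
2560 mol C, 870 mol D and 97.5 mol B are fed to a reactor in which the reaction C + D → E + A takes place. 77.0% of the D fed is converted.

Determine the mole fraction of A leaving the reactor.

0.19

D reacted = 0.77 × 870 = 669.9 mol; ν_D = −1, so ξ = 669.9/1 = 669.9 mol.
Outlet amounts (n = n₀ + ν ξ):
  C: 2560 − 1(669.9) = 1890
  D: 870 − 1(669.9) = 200.1
  E: 0 + 1(669.9) = 669.9
  A: 0 + 1(669.9) = 669.9
  B: 97.5 (inert)
Total out = 3528 mol; y_A = 669.9 / 3528 = 0.1899.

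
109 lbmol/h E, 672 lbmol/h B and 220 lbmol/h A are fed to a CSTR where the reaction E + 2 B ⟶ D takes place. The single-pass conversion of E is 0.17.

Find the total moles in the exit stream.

964 lbmol/h

E reacted = 0.17 × 109 = 18.53 lbmol/h; ν_E = −1, so ξ = 18.53/1 = 18.53 lbmol/h.
Outlet amounts (n = n₀ + ν ξ):
  E: 109 − 1(18.53) = 90.47
  B: 672 − 2(18.53) = 634.9
  D: 0 + 1(18.53) = 18.53
  A: 220 (inert)
Total out = 90.47 + 634.9 + 18.53 + 220 = 963.9 lbmol/h.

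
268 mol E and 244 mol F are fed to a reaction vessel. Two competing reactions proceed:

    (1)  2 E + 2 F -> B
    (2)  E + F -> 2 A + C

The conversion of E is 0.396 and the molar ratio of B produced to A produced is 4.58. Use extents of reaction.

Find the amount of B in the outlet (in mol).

50.3 mol

Conversion of E: E consumed = 0.396 × 268 = 106.1 mol = 2ξ₁ + 1ξ₂.
Selectivity: 1ξ₁ / (2ξ₂) = 4.58 → ξ₁ = 9.16 ξ₂.
Substitute: (2·9.16 + 1) ξ₂ = 106.1 → ξ₂ = 5.493 mol, ξ₁ = 50.32 mol.
Outlet amounts (n = n₀ + Σ ν·ξ):
  E: 268 − 2(50.32) − 1(5.493) = 161.9
  F: 244 − 2(50.32) − 1(5.493) = 137.9
  B: 0 + 1(50.32) = 50.32
  A: 0 + 2(5.493) = 10.99
  C: 0 + 1(5.493) = 5.493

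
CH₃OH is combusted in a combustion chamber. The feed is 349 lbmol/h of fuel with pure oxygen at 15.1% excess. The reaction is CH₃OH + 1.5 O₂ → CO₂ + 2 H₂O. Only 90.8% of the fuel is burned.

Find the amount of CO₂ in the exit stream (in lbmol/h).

Stoichiometric O₂ = 1.5 × 349 = 523.5 lbmol/h; O₂ fed = 523.5 × 1.151 = 602.5 lbmol/h.
Fuel reacted = 0.908 × 349 → ξ = 316.9 lbmol/h.
Outlet (n = n₀ + ν ξ):
  CH₃OH: 349 − 1(316.9) = 32.11
  O₂: 602.5 − 1.5(316.9) = 127.2
  CO₂: 0 + 1(316.9) = 316.9
  H₂O: 0 + 2(316.9) = 633.8

317 lbmol/h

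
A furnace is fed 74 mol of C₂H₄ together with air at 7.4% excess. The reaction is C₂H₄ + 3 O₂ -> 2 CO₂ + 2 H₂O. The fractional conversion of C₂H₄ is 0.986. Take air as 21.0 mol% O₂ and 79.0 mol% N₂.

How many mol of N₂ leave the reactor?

897 mol

Stoichiometric O₂ = 3 × 74 = 222 mol; O₂ fed = 222 × 1.074 = 238.4 mol.
N₂ fed = 238.4 × 79/21 = 896.9 mol.
Fuel reacted = 0.986 × 74 → ξ = 72.96 mol.
Outlet (n = n₀ + ν ξ):
  C₂H₄: 74 − 1(72.96) = 1.036
  O₂: 238.4 − 3(72.96) = 19.54
  N₂: 896.9 (inert)
  CO₂: 0 + 2(72.96) = 145.9
  H₂O: 0 + 2(72.96) = 145.9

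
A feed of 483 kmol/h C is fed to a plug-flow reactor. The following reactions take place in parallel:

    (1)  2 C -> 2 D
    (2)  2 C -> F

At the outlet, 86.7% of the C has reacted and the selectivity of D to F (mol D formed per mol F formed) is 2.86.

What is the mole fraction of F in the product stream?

Conversion of C: C consumed = 0.867 × 483 = 418.8 kmol/h = 2ξ₁ + 2ξ₂.
Selectivity: 2ξ₁ / (1ξ₂) = 2.86 → ξ₁ = 1.43 ξ₂.
Substitute: (2·1.43 + 2) ξ₂ = 418.8 → ξ₂ = 86.16 kmol/h, ξ₁ = 123.2 kmol/h.
Outlet amounts (n = n₀ + Σ ν·ξ):
  C: 483 − 2(123.2) − 2(86.16) = 64.24
  D: 0 + 2(123.2) = 246.4
  F: 0 + 1(86.16) = 86.16
Total out = 396.8 kmol/h; y_F = 86.16 / 396.8 = 0.2171.

0.217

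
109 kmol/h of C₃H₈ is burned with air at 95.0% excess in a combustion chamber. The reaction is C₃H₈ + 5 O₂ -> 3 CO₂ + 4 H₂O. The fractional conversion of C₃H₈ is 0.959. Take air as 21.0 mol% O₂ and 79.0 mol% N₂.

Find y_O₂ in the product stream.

Stoichiometric O₂ = 5 × 109 = 545 kmol/h; O₂ fed = 545 × 1.950 = 1063 kmol/h.
N₂ fed = 1063 × 79/21 = 3998 kmol/h.
Fuel reacted = 0.959 × 109 → ξ = 104.5 kmol/h.
Outlet (n = n₀ + ν ξ):
  C₃H₈: 109 − 1(104.5) = 4.469
  O₂: 1063 − 5(104.5) = 540.1
  N₂: 3998 (inert)
  CO₂: 0 + 3(104.5) = 313.6
  H₂O: 0 + 4(104.5) = 418.1
Total out = 5274 kmol/h; y_O₂ = 540.1 / 5274 = 0.1024.

0.102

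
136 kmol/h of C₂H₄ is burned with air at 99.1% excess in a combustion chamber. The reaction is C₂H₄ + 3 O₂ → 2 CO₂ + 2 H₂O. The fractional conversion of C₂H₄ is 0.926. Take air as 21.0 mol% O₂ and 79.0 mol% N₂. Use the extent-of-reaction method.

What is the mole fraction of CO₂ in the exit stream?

Stoichiometric O₂ = 3 × 136 = 408 kmol/h; O₂ fed = 408 × 1.991 = 812.3 kmol/h.
N₂ fed = 812.3 × 79/21 = 3056 kmol/h.
Fuel reacted = 0.926 × 136 → ξ = 125.9 kmol/h.
Outlet (n = n₀ + ν ξ):
  C₂H₄: 136 − 1(125.9) = 10.06
  O₂: 812.3 − 3(125.9) = 434.5
  N₂: 3056 (inert)
  CO₂: 0 + 2(125.9) = 251.9
  H₂O: 0 + 2(125.9) = 251.9
Total out = 4004 kmol/h; y_CO₂ = 251.9 / 4004 = 0.0629.

0.0629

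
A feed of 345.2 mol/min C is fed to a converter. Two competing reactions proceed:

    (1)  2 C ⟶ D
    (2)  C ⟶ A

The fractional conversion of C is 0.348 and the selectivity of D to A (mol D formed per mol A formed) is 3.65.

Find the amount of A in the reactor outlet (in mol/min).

Conversion of C: C consumed = 0.348 × 345.2 = 120.1 mol/min = 2ξ₁ + 1ξ₂.
Selectivity: 1ξ₁ / (1ξ₂) = 3.65 → ξ₁ = 3.65 ξ₂.
Substitute: (2·3.65 + 1) ξ₂ = 120.1 → ξ₂ = 14.47 mol/min, ξ₁ = 52.83 mol/min.
Outlet amounts (n = n₀ + Σ ν·ξ):
  C: 345.2 − 2(52.83) − 1(14.47) = 225.1
  D: 0 + 1(52.83) = 52.83
  A: 0 + 1(14.47) = 14.47

14.5 mol/min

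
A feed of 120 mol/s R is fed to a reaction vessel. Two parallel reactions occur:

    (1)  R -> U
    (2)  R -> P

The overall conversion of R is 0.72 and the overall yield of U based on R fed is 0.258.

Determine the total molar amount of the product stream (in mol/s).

Yield of U: 1ξ₁ / 120 = 0.258 → ξ₁ = 30.96 mol/s.
Conversion of R: 1ξ₁ + 1ξ₂ = 0.72 × 120 = 86.4 → ξ₂ = 55.44 mol/s.
Outlet amounts (n = n₀ + Σ ν·ξ):
  R: 120 − 1(30.96) − 1(55.44) = 33.6
  U: 0 + 1(30.96) = 30.96
  P: 0 + 1(55.44) = 55.44
Total out = 33.6 + 30.96 + 55.44 = 120 mol/s.

120 mol/s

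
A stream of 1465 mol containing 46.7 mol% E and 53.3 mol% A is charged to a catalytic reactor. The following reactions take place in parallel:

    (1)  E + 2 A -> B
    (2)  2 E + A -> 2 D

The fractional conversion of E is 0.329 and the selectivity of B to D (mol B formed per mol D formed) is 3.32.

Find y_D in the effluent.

Conversion of E: E consumed = 0.329 × 684.2 = 225.1 mol = 1ξ₁ + 2ξ₂.
Selectivity: 1ξ₁ / (2ξ₂) = 3.32 → ξ₁ = 6.64 ξ₂.
Substitute: (1·6.64 + 2) ξ₂ = 225.1 → ξ₂ = 26.05 mol, ξ₁ = 173 mol.
Outlet amounts (n = n₀ + Σ ν·ξ):
  E: 684.2 − 1(173) − 2(26.05) = 459.1
  A: 780.8 − 2(173) − 1(26.05) = 408.8
  B: 0 + 1(173) = 173
  D: 0 + 2(26.05) = 52.1
Total out = 1093 mol; y_D = 52.1 / 1093 = 0.04767.

0.0477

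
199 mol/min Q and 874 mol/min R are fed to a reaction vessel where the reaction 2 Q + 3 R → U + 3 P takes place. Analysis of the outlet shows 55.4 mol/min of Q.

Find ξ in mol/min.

For Q: n = n₀ − 2ξ → 55.4 = 199 − 2ξ, giving ξ = 71.8 mol/min.
Outlet amounts (n = n₀ + ν ξ):
  Q: 199 − 2(71.8) = 55.4
  R: 874 − 3(71.8) = 658.6
  U: 0 + 1(71.8) = 71.8
  P: 0 + 3(71.8) = 215.4

ξ = 71.8 mol/min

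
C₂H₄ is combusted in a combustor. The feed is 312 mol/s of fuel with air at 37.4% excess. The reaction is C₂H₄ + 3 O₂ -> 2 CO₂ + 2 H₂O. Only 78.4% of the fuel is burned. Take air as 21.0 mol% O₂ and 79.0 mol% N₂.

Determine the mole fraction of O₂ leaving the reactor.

Stoichiometric O₂ = 3 × 312 = 936 mol/s; O₂ fed = 936 × 1.374 = 1286 mol/s.
N₂ fed = 1286 × 79/21 = 4838 mol/s.
Fuel reacted = 0.784 × 312 → ξ = 244.6 mol/s.
Outlet (n = n₀ + ν ξ):
  C₂H₄: 312 − 1(244.6) = 67.39
  O₂: 1286 − 3(244.6) = 552.2
  N₂: 4838 (inert)
  CO₂: 0 + 2(244.6) = 489.2
  H₂O: 0 + 2(244.6) = 489.2
Total out = 6436 mol/s; y_O₂ = 552.2 / 6436 = 0.0858.

0.0858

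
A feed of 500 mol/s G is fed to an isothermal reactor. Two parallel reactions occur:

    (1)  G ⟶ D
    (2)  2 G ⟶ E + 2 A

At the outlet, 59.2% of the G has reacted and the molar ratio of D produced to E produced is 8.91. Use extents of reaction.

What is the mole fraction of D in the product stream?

0.459

Conversion of G: G consumed = 0.592 × 500 = 296 mol/s = 1ξ₁ + 2ξ₂.
Selectivity: 1ξ₁ / (1ξ₂) = 8.91 → ξ₁ = 8.91 ξ₂.
Substitute: (1·8.91 + 2) ξ₂ = 296 → ξ₂ = 27.13 mol/s, ξ₁ = 241.7 mol/s.
Outlet amounts (n = n₀ + Σ ν·ξ):
  G: 500 − 1(241.7) − 2(27.13) = 204
  D: 0 + 1(241.7) = 241.7
  E: 0 + 1(27.13) = 27.13
  A: 0 + 2(27.13) = 54.26
Total out = 527.1 mol/s; y_D = 241.7 / 527.1 = 0.4586.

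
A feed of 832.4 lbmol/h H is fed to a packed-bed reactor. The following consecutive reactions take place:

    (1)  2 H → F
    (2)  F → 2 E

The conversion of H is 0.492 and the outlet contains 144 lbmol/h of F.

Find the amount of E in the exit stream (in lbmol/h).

122 lbmol/h

Conversion of H: H consumed = 2ξ₁ = 0.492 × 832.4 → ξ₁ = 204.8 lbmol/h.
F balance: n_F = 0 + 1ξ₁ − 1ξ₂ = 144 → ξ₂ = (1·204.8 − 144)/1 = 60.77 lbmol/h.
Outlet amounts (n = n₀ + Σ ν·ξ):
  H: 832.4 − 2(204.8) = 422.9
  F: 0 + 1(204.8) − 1(60.77) = 144
  E: 0 + 2(60.77) = 121.5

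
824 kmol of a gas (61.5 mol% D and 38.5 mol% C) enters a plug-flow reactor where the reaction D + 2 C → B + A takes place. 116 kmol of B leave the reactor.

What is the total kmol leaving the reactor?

For B: n = n₀ + 1ξ → 116 = 0 + 1ξ, giving ξ = 116 kmol.
Outlet amounts (n = n₀ + ν ξ):
  D: 506.8 − 1(116) = 390.8
  C: 317.2 − 2(116) = 85.24
  B: 0 + 1(116) = 116
  A: 0 + 1(116) = 116
Total out = 390.8 + 85.24 + 116 + 116 = 708 kmol.

708 kmol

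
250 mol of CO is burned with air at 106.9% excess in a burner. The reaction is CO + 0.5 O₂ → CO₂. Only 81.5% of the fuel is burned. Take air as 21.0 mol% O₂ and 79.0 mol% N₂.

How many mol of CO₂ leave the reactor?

204 mol

Stoichiometric O₂ = 0.5 × 250 = 125 mol; O₂ fed = 125 × 2.069 = 258.6 mol.
N₂ fed = 258.6 × 79/21 = 972.9 mol.
Fuel reacted = 0.815 × 250 → ξ = 203.8 mol.
Outlet (n = n₀ + ν ξ):
  CO: 250 − 1(203.8) = 46.25
  O₂: 258.6 − 0.5(203.8) = 156.8
  N₂: 972.9 (inert)
  CO₂: 0 + 1(203.8) = 203.8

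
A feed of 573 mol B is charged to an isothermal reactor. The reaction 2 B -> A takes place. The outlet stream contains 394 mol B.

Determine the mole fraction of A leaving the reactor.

For B: n = n₀ − 2ξ → 394 = 573 − 2ξ, giving ξ = 89.5 mol.
Outlet amounts (n = n₀ + ν ξ):
  B: 573 − 2(89.5) = 394
  A: 0 + 1(89.5) = 89.5
Total out = 483.5 mol; y_A = 89.5 / 483.5 = 0.1851.

0.185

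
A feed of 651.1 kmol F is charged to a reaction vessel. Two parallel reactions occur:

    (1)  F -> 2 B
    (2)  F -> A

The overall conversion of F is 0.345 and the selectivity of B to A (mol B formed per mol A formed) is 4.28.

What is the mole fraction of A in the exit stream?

0.089

Conversion of F: F consumed = 0.345 × 651.1 = 224.6 kmol = 1ξ₁ + 1ξ₂.
Selectivity: 2ξ₁ / (1ξ₂) = 4.28 → ξ₁ = 2.14 ξ₂.
Substitute: (1·2.14 + 1) ξ₂ = 224.6 → ξ₂ = 71.54 kmol, ξ₁ = 153.1 kmol.
Outlet amounts (n = n₀ + Σ ν·ξ):
  F: 651.1 − 1(153.1) − 1(71.54) = 426.5
  B: 0 + 2(153.1) = 306.2
  A: 0 + 1(71.54) = 71.54
Total out = 804.2 kmol; y_A = 71.54 / 804.2 = 0.08896.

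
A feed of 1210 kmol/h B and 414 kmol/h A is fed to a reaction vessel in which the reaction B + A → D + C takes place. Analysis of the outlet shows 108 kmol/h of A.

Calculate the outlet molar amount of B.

For A: n = n₀ − 1ξ → 108 = 414 − 1ξ, giving ξ = 306 kmol/h.
Outlet amounts (n = n₀ + ν ξ):
  B: 1210 − 1(306) = 904
  A: 414 − 1(306) = 108
  D: 0 + 1(306) = 306
  C: 0 + 1(306) = 306

904 kmol/h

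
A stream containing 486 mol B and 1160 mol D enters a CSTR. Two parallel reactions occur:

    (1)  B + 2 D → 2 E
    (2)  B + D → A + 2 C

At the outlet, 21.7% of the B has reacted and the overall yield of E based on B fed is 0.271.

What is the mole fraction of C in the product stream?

Yield of E: 2ξ₁ / 486 = 0.271 → ξ₁ = 65.85 mol.
Conversion of B: 1ξ₁ + 1ξ₂ = 0.217 × 486 = 105.5 → ξ₂ = 39.61 mol.
Outlet amounts (n = n₀ + Σ ν·ξ):
  B: 486 − 1(65.85) − 1(39.61) = 380.5
  D: 1160 − 2(65.85) − 1(39.61) = 988.7
  E: 0 + 2(65.85) = 131.7
  A: 0 + 1(39.61) = 39.61
  C: 0 + 2(39.61) = 79.22
Total out = 1620 mol; y_C = 79.22 / 1620 = 0.04891.

0.0489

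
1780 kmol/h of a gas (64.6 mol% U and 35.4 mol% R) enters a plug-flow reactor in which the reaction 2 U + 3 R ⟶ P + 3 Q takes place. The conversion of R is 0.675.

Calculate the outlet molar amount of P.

R reacted = 0.675 × 630.1 = 425.3 kmol/h; ν_R = −3, so ξ = 425.3/3 = 141.8 kmol/h.
Outlet amounts (n = n₀ + ν ξ):
  U: 1150 − 2(141.8) = 866.3
  R: 630.1 − 3(141.8) = 204.8
  P: 0 + 1(141.8) = 141.8
  Q: 0 + 3(141.8) = 425.3

142 kmol/h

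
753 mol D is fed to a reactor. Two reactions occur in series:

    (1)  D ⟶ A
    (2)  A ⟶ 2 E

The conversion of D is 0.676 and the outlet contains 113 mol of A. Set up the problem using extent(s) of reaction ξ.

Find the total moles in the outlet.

1150 mol

Conversion of D: D consumed = 1ξ₁ = 0.676 × 753 → ξ₁ = 509 mol.
A balance: n_A = 0 + 1ξ₁ − 1ξ₂ = 113 → ξ₂ = (1·509 − 113)/1 = 396 mol.
Outlet amounts (n = n₀ + Σ ν·ξ):
  D: 753 − 1(509) = 244
  A: 0 + 1(509) − 1(396) = 113
  E: 0 + 2(396) = 792.1
Total out = 244 + 113 + 792.1 = 1149 mol.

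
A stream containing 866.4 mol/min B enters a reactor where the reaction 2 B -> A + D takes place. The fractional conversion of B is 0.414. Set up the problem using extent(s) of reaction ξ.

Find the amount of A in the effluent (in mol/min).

B reacted = 0.414 × 866.4 = 358.7 mol/min; ν_B = −2, so ξ = 358.7/2 = 179.3 mol/min.
Outlet amounts (n = n₀ + ν ξ):
  B: 866.4 − 2(179.3) = 507.7
  A: 0 + 1(179.3) = 179.3
  D: 0 + 1(179.3) = 179.3

179 mol/min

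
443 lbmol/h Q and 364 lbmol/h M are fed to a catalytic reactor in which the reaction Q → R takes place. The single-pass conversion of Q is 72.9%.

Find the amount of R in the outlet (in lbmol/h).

323 lbmol/h

Q reacted = 0.729 × 443 = 322.9 lbmol/h; ν_Q = −1, so ξ = 322.9/1 = 322.9 lbmol/h.
Outlet amounts (n = n₀ + ν ξ):
  Q: 443 − 1(322.9) = 120.1
  R: 0 + 1(322.9) = 322.9
  M: 364 (inert)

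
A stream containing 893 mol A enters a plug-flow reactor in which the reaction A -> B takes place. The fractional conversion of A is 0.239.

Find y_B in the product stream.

0.239

A reacted = 0.239 × 893 = 213.4 mol; ν_A = −1, so ξ = 213.4/1 = 213.4 mol.
Outlet amounts (n = n₀ + ν ξ):
  A: 893 − 1(213.4) = 679.6
  B: 0 + 1(213.4) = 213.4
Total out = 893 mol; y_B = 213.4 / 893 = 0.239.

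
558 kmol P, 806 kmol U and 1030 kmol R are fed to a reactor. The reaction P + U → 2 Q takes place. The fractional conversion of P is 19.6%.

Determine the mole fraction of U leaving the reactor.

P reacted = 0.196 × 558 = 109.4 kmol; ν_P = −1, so ξ = 109.4/1 = 109.4 kmol.
Outlet amounts (n = n₀ + ν ξ):
  P: 558 − 1(109.4) = 448.6
  U: 806 − 1(109.4) = 696.6
  Q: 0 + 2(109.4) = 218.7
  R: 1030 (inert)
Total out = 2394 kmol; y_U = 696.6 / 2394 = 0.291.

0.291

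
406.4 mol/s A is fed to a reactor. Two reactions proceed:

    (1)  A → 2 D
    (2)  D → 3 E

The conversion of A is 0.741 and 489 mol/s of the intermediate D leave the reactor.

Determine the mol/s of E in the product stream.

Conversion of A: A consumed = 1ξ₁ = 0.741 × 406.4 → ξ₁ = 301.1 mol/s.
D balance: n_D = 0 + 2ξ₁ − 1ξ₂ = 489 → ξ₂ = (2·301.1 − 489)/1 = 113.3 mol/s.
Outlet amounts (n = n₀ + Σ ν·ξ):
  A: 406.4 − 1(301.1) = 105.3
  D: 0 + 2(301.1) − 1(113.3) = 489
  E: 0 + 3(113.3) = 339.9

340 mol/s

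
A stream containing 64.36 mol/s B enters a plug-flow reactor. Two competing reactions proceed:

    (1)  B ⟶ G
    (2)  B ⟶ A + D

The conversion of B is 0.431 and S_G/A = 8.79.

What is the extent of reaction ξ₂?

ξ₂ = 2.83 mol/s

Conversion of B: B consumed = 0.431 × 64.36 = 27.74 mol/s = 1ξ₁ + 1ξ₂.
Selectivity: 1ξ₁ / (1ξ₂) = 8.79 → ξ₁ = 8.79 ξ₂.
Substitute: (1·8.79 + 1) ξ₂ = 27.74 → ξ₂ = 2.833 mol/s, ξ₁ = 24.91 mol/s.
Outlet amounts (n = n₀ + Σ ν·ξ):
  B: 64.36 − 1(24.91) − 1(2.833) = 36.62
  G: 0 + 1(24.91) = 24.91
  A: 0 + 1(2.833) = 2.833
  D: 0 + 1(2.833) = 2.833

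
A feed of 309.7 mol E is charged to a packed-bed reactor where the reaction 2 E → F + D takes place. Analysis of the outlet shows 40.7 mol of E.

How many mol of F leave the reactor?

134 mol

For E: n = n₀ − 2ξ → 40.7 = 309.7 − 2ξ, giving ξ = 134.5 mol.
Outlet amounts (n = n₀ + ν ξ):
  E: 309.7 − 2(134.5) = 40.7
  F: 0 + 1(134.5) = 134.5
  D: 0 + 1(134.5) = 134.5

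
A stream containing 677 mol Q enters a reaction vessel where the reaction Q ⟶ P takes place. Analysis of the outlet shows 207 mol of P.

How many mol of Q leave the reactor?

470 mol

For P: n = n₀ + 1ξ → 207 = 0 + 1ξ, giving ξ = 207 mol.
Outlet amounts (n = n₀ + ν ξ):
  Q: 677 − 1(207) = 470
  P: 0 + 1(207) = 207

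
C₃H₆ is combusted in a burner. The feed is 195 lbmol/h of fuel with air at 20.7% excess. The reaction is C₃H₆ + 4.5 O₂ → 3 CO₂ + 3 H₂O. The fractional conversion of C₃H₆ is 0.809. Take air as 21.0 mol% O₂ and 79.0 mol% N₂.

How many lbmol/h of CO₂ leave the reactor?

Stoichiometric O₂ = 4.5 × 195 = 877.5 lbmol/h; O₂ fed = 877.5 × 1.207 = 1059 lbmol/h.
N₂ fed = 1059 × 79/21 = 3984 lbmol/h.
Fuel reacted = 0.809 × 195 → ξ = 157.8 lbmol/h.
Outlet (n = n₀ + ν ξ):
  C₃H₆: 195 − 1(157.8) = 37.24
  O₂: 1059 − 4.5(157.8) = 349.2
  N₂: 3984 (inert)
  CO₂: 0 + 3(157.8) = 473.3
  H₂O: 0 + 3(157.8) = 473.3

473 lbmol/h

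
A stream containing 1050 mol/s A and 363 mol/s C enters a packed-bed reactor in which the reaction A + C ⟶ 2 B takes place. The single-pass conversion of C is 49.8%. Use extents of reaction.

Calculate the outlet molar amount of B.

362 mol/s

C reacted = 0.498 × 363 = 180.8 mol/s; ν_C = −1, so ξ = 180.8/1 = 180.8 mol/s.
Outlet amounts (n = n₀ + ν ξ):
  A: 1050 − 1(180.8) = 869.2
  C: 363 − 1(180.8) = 182.2
  B: 0 + 2(180.8) = 361.5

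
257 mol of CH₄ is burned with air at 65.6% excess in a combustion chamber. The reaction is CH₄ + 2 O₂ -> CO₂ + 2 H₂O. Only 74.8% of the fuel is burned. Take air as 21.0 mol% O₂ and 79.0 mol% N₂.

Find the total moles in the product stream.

Stoichiometric O₂ = 2 × 257 = 514 mol; O₂ fed = 514 × 1.656 = 851.2 mol.
N₂ fed = 851.2 × 79/21 = 3202 mol.
Fuel reacted = 0.748 × 257 → ξ = 192.2 mol.
Outlet (n = n₀ + ν ξ):
  CH₄: 257 − 1(192.2) = 64.76
  O₂: 851.2 − 2(192.2) = 466.7
  N₂: 3202 (inert)
  CO₂: 0 + 1(192.2) = 192.2
  H₂O: 0 + 2(192.2) = 384.5
Total out = 64.76 + 466.7 + 3202 + 192.2 + 384.5 = 4310 mol.

4310 mol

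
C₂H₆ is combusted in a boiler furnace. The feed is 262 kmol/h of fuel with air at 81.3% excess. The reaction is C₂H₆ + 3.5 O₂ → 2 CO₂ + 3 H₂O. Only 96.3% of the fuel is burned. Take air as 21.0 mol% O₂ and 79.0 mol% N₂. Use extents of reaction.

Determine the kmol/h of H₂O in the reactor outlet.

Stoichiometric O₂ = 3.5 × 262 = 917 kmol/h; O₂ fed = 917 × 1.813 = 1663 kmol/h.
N₂ fed = 1663 × 79/21 = 6254 kmol/h.
Fuel reacted = 0.963 × 262 → ξ = 252.3 kmol/h.
Outlet (n = n₀ + ν ξ):
  C₂H₆: 262 − 1(252.3) = 9.694
  O₂: 1663 − 3.5(252.3) = 779.5
  N₂: 6254 (inert)
  CO₂: 0 + 2(252.3) = 504.6
  H₂O: 0 + 3(252.3) = 756.9

757 kmol/h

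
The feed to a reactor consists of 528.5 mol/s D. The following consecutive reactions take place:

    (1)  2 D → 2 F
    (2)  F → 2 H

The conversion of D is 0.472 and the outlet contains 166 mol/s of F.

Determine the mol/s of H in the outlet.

Conversion of D: D consumed = 2ξ₁ = 0.472 × 528.5 → ξ₁ = 124.7 mol/s.
F balance: n_F = 0 + 2ξ₁ − 1ξ₂ = 166 → ξ₂ = (2·124.7 − 166)/1 = 83.45 mol/s.
Outlet amounts (n = n₀ + Σ ν·ξ):
  D: 528.5 − 2(124.7) = 279
  F: 0 + 2(124.7) − 1(83.45) = 166
  H: 0 + 2(83.45) = 166.9

167 mol/s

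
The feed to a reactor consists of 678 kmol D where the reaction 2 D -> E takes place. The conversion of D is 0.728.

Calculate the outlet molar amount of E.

D reacted = 0.728 × 678 = 493.6 kmol; ν_D = −2, so ξ = 493.6/2 = 246.8 kmol.
Outlet amounts (n = n₀ + ν ξ):
  D: 678 − 2(246.8) = 184.4
  E: 0 + 1(246.8) = 246.8

247 kmol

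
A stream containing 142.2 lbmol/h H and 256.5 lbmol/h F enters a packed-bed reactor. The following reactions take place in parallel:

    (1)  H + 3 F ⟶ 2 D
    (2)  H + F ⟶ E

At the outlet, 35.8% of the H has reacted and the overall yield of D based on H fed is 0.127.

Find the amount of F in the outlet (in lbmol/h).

Yield of D: 2ξ₁ / 142.2 = 0.127 → ξ₁ = 9.03 lbmol/h.
Conversion of H: 1ξ₁ + 1ξ₂ = 0.358 × 142.2 = 50.91 → ξ₂ = 41.88 lbmol/h.
Outlet amounts (n = n₀ + Σ ν·ξ):
  H: 142.2 − 1(9.03) − 1(41.88) = 91.29
  F: 256.5 − 3(9.03) − 1(41.88) = 187.5
  D: 0 + 2(9.03) = 18.06
  E: 0 + 1(41.88) = 41.88

188 lbmol/h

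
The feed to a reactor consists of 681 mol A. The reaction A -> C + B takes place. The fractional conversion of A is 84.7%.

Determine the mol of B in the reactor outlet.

A reacted = 0.847 × 681 = 576.8 mol; ν_A = −1, so ξ = 576.8/1 = 576.8 mol.
Outlet amounts (n = n₀ + ν ξ):
  A: 681 − 1(576.8) = 104.2
  C: 0 + 1(576.8) = 576.8
  B: 0 + 1(576.8) = 576.8

577 mol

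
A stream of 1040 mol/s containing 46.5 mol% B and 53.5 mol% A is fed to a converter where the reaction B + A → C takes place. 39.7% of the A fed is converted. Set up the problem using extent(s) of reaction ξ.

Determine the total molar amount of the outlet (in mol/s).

819 mol/s

A reacted = 0.397 × 556.4 = 220.9 mol/s; ν_A = −1, so ξ = 220.9/1 = 220.9 mol/s.
Outlet amounts (n = n₀ + ν ξ):
  B: 483.6 − 1(220.9) = 262.7
  A: 556.4 − 1(220.9) = 335.5
  C: 0 + 1(220.9) = 220.9
Total out = 262.7 + 335.5 + 220.9 = 819.1 mol/s.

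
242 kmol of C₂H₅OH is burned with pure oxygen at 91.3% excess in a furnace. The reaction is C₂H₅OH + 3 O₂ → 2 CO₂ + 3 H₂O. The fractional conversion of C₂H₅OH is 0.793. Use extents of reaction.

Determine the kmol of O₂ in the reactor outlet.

Stoichiometric O₂ = 3 × 242 = 726 kmol; O₂ fed = 726 × 1.913 = 1389 kmol.
Fuel reacted = 0.793 × 242 → ξ = 191.9 kmol.
Outlet (n = n₀ + ν ξ):
  C₂H₅OH: 242 − 1(191.9) = 50.09
  O₂: 1389 − 3(191.9) = 813.1
  CO₂: 0 + 2(191.9) = 383.8
  H₂O: 0 + 3(191.9) = 575.7

813 kmol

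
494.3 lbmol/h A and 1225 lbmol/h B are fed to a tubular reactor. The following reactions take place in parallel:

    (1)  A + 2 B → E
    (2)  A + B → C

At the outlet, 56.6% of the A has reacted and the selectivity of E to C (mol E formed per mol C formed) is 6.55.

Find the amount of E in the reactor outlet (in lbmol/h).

243 lbmol/h

Conversion of A: A consumed = 0.566 × 494.3 = 279.8 lbmol/h = 1ξ₁ + 1ξ₂.
Selectivity: 1ξ₁ / (1ξ₂) = 6.55 → ξ₁ = 6.55 ξ₂.
Substitute: (1·6.55 + 1) ξ₂ = 279.8 → ξ₂ = 37.06 lbmol/h, ξ₁ = 242.7 lbmol/h.
Outlet amounts (n = n₀ + Σ ν·ξ):
  A: 494.3 − 1(242.7) − 1(37.06) = 214.5
  B: 1225 − 2(242.7) − 1(37.06) = 702.5
  E: 0 + 1(242.7) = 242.7
  C: 0 + 1(37.06) = 37.06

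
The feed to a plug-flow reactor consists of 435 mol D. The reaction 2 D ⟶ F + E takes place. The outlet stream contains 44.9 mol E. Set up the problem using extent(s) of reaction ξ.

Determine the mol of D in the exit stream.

345 mol

For E: n = n₀ + 1ξ → 44.9 = 0 + 1ξ, giving ξ = 44.9 mol.
Outlet amounts (n = n₀ + ν ξ):
  D: 435 − 2(44.9) = 345.2
  F: 0 + 1(44.9) = 44.9
  E: 0 + 1(44.9) = 44.9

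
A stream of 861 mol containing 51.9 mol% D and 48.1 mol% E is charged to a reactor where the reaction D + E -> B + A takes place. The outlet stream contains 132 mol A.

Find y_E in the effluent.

0.328

For A: n = n₀ + 1ξ → 132 = 0 + 1ξ, giving ξ = 132 mol.
Outlet amounts (n = n₀ + ν ξ):
  D: 446.9 − 1(132) = 314.9
  E: 414.1 − 1(132) = 282.1
  B: 0 + 1(132) = 132
  A: 0 + 1(132) = 132
Total out = 861 mol; y_E = 282.1 / 861 = 0.3277.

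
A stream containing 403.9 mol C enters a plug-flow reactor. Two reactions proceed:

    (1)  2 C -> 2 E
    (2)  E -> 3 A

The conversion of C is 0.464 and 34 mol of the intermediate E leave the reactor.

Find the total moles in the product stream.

Conversion of C: C consumed = 2ξ₁ = 0.464 × 403.9 → ξ₁ = 93.7 mol.
E balance: n_E = 0 + 2ξ₁ − 1ξ₂ = 34 → ξ₂ = (2·93.7 − 34)/1 = 153.4 mol.
Outlet amounts (n = n₀ + Σ ν·ξ):
  C: 403.9 − 2(93.7) = 216.5
  E: 0 + 2(93.7) − 1(153.4) = 34
  A: 0 + 3(153.4) = 460.2
Total out = 216.5 + 34 + 460.2 = 710.7 mol.

711 mol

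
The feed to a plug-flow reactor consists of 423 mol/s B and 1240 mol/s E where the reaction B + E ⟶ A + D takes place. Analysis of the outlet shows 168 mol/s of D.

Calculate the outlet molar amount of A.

For D: n = n₀ + 1ξ → 168 = 0 + 1ξ, giving ξ = 168 mol/s.
Outlet amounts (n = n₀ + ν ξ):
  B: 423 − 1(168) = 255
  E: 1240 − 1(168) = 1072
  A: 0 + 1(168) = 168
  D: 0 + 1(168) = 168

168 mol/s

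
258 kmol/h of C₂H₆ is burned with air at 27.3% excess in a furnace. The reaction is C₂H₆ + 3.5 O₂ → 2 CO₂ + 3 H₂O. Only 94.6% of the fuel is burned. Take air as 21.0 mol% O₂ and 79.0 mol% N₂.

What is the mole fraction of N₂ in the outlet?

Stoichiometric O₂ = 3.5 × 258 = 903 kmol/h; O₂ fed = 903 × 1.273 = 1150 kmol/h.
N₂ fed = 1150 × 79/21 = 4324 kmol/h.
Fuel reacted = 0.946 × 258 → ξ = 244.1 kmol/h.
Outlet (n = n₀ + ν ξ):
  C₂H₆: 258 − 1(244.1) = 13.93
  O₂: 1150 − 3.5(244.1) = 295.3
  N₂: 4324 (inert)
  CO₂: 0 + 2(244.1) = 488.1
  H₂O: 0 + 3(244.1) = 732.2
Total out = 5854 kmol/h; y_N₂ = 4324 / 5854 = 0.7387.

0.739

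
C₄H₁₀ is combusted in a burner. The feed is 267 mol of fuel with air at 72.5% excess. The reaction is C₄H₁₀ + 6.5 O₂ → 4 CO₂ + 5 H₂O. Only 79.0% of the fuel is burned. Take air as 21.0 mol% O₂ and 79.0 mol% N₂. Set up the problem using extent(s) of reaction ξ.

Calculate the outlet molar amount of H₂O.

1050 mol

Stoichiometric O₂ = 6.5 × 267 = 1736 mol; O₂ fed = 1736 × 1.725 = 2994 mol.
N₂ fed = 2994 × 79/21 = 11260 mol.
Fuel reacted = 0.79 × 267 → ξ = 210.9 mol.
Outlet (n = n₀ + ν ξ):
  C₄H₁₀: 267 − 1(210.9) = 56.07
  O₂: 2994 − 6.5(210.9) = 1623
  N₂: 11260 (inert)
  CO₂: 0 + 4(210.9) = 843.7
  H₂O: 0 + 5(210.9) = 1055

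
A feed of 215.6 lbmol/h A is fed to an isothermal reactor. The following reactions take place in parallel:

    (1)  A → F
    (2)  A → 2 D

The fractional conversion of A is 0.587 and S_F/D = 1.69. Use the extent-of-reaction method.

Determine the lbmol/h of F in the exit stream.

97.7 lbmol/h

Conversion of A: A consumed = 0.587 × 215.6 = 126.6 lbmol/h = 1ξ₁ + 1ξ₂.
Selectivity: 1ξ₁ / (2ξ₂) = 1.69 → ξ₁ = 3.38 ξ₂.
Substitute: (1·3.38 + 1) ξ₂ = 126.6 → ξ₂ = 28.89 lbmol/h, ξ₁ = 97.66 lbmol/h.
Outlet amounts (n = n₀ + Σ ν·ξ):
  A: 215.6 − 1(97.66) − 1(28.89) = 89.04
  F: 0 + 1(97.66) = 97.66
  D: 0 + 2(28.89) = 57.79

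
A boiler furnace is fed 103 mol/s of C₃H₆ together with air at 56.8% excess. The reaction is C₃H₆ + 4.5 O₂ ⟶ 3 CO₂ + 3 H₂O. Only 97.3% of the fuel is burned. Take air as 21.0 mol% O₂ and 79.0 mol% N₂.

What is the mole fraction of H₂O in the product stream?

Stoichiometric O₂ = 4.5 × 103 = 463.5 mol/s; O₂ fed = 463.5 × 1.568 = 726.8 mol/s.
N₂ fed = 726.8 × 79/21 = 2734 mol/s.
Fuel reacted = 0.973 × 103 → ξ = 100.2 mol/s.
Outlet (n = n₀ + ν ξ):
  C₃H₆: 103 − 1(100.2) = 2.781
  O₂: 726.8 − 4.5(100.2) = 275.8
  N₂: 2734 (inert)
  CO₂: 0 + 3(100.2) = 300.7
  H₂O: 0 + 3(100.2) = 300.7
Total out = 3614 mol/s; y_H₂O = 300.7 / 3614 = 0.08319.

0.0832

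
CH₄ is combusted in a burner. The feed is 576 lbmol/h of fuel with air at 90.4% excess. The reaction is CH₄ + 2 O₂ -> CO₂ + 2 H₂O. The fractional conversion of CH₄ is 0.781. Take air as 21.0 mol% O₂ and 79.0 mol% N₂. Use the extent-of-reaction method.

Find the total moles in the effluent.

11000 lbmol/h

Stoichiometric O₂ = 2 × 576 = 1152 lbmol/h; O₂ fed = 1152 × 1.904 = 2193 lbmol/h.
N₂ fed = 2193 × 79/21 = 8251 lbmol/h.
Fuel reacted = 0.781 × 576 → ξ = 449.9 lbmol/h.
Outlet (n = n₀ + ν ξ):
  CH₄: 576 − 1(449.9) = 126.1
  O₂: 2193 − 2(449.9) = 1294
  N₂: 8251 (inert)
  CO₂: 0 + 1(449.9) = 449.9
  H₂O: 0 + 2(449.9) = 899.7
Total out = 126.1 + 1294 + 8251 + 449.9 + 899.7 = 11020 lbmol/h.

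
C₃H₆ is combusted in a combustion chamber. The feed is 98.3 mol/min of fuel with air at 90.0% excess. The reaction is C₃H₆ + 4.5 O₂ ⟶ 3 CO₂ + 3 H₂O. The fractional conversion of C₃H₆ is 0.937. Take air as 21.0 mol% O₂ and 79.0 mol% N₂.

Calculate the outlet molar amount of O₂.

Stoichiometric O₂ = 4.5 × 98.3 = 442.3 mol/min; O₂ fed = 442.3 × 1.900 = 840.5 mol/min.
N₂ fed = 840.5 × 79/21 = 3162 mol/min.
Fuel reacted = 0.937 × 98.3 → ξ = 92.11 mol/min.
Outlet (n = n₀ + ν ξ):
  C₃H₆: 98.3 − 1(92.11) = 6.193
  O₂: 840.5 − 4.5(92.11) = 426
  N₂: 3162 (inert)
  CO₂: 0 + 3(92.11) = 276.3
  H₂O: 0 + 3(92.11) = 276.3

426 mol/min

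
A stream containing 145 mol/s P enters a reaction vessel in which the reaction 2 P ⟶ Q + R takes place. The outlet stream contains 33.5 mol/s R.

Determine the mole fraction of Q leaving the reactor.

0.231

For R: n = n₀ + 1ξ → 33.5 = 0 + 1ξ, giving ξ = 33.5 mol/s.
Outlet amounts (n = n₀ + ν ξ):
  P: 145 − 2(33.5) = 78
  Q: 0 + 1(33.5) = 33.5
  R: 0 + 1(33.5) = 33.5
Total out = 145 mol/s; y_Q = 33.5 / 145 = 0.231.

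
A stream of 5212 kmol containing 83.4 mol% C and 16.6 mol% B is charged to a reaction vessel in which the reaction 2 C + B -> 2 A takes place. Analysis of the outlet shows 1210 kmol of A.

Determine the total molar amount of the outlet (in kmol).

For A: n = n₀ + 2ξ → 1210 = 0 + 2ξ, giving ξ = 605 kmol.
Outlet amounts (n = n₀ + ν ξ):
  C: 4347 − 2(605) = 3137
  B: 865.2 − 1(605) = 260.2
  A: 0 + 2(605) = 1210
Total out = 3137 + 260.2 + 1210 = 4607 kmol.

4610 kmol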